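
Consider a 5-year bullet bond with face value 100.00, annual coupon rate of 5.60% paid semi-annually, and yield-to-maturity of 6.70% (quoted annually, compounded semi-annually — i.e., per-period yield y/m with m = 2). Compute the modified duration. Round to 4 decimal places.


Coupon per period c = face * coupon_rate / m = 2.800000
Periods per year m = 2; per-period yield y/m = 0.033500
Number of cashflows N = 10
Cashflows (t years, CF_t, discount factor 1/(1+y/m)^(m*t), PV):
  t = 0.5000: CF_t = 2.800000, DF = 0.967586, PV = 2.709240
  t = 1.0000: CF_t = 2.800000, DF = 0.936222, PV = 2.621423
  t = 1.5000: CF_t = 2.800000, DF = 0.905876, PV = 2.536452
  t = 2.0000: CF_t = 2.800000, DF = 0.876512, PV = 2.454235
  t = 2.5000: CF_t = 2.800000, DF = 0.848101, PV = 2.374683
  t = 3.0000: CF_t = 2.800000, DF = 0.820611, PV = 2.297710
  t = 3.5000: CF_t = 2.800000, DF = 0.794011, PV = 2.223231
  t = 4.0000: CF_t = 2.800000, DF = 0.768274, PV = 2.151167
  t = 4.5000: CF_t = 2.800000, DF = 0.743371, PV = 2.081439
  t = 5.0000: CF_t = 102.800000, DF = 0.719275, PV = 73.941508
Price P = sum_t PV_t = 95.391088
First compute Macaulay numerator sum_t t * PV_t:
  t * PV_t at t = 0.5000: 1.354620
  t * PV_t at t = 1.0000: 2.621423
  t * PV_t at t = 1.5000: 3.804677
  t * PV_t at t = 2.0000: 4.908470
  t * PV_t at t = 2.5000: 5.936707
  t * PV_t at t = 3.0000: 6.893129
  t * PV_t at t = 3.5000: 7.781310
  t * PV_t at t = 4.0000: 8.604669
  t * PV_t at t = 4.5000: 9.366476
  t * PV_t at t = 5.0000: 369.707541
Macaulay duration D = 420.979022 / 95.391088 = 4.413190
Modified duration = D / (1 + y/m) = 4.413190 / (1 + 0.033500) = 4.270141

Answer: Modified duration = 4.2701


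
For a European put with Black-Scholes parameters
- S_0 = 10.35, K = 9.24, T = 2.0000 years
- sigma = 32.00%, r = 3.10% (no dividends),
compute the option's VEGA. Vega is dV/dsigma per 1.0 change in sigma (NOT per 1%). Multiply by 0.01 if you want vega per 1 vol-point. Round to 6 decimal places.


Answer: Vega = 4.836304

Derivation:
d1 = 0.6139557027; d2 = 0.1614073627
phi(d1) = 0.3304138446; exp(-qT) = 1.0000000000; exp(-rT) = 0.9398828868
Vega = S * exp(-qT) * phi(d1) * sqrt(T) = 10.3500 * 1.0000000000 * 0.3304138446 * 1.4142135624 = 4.836304


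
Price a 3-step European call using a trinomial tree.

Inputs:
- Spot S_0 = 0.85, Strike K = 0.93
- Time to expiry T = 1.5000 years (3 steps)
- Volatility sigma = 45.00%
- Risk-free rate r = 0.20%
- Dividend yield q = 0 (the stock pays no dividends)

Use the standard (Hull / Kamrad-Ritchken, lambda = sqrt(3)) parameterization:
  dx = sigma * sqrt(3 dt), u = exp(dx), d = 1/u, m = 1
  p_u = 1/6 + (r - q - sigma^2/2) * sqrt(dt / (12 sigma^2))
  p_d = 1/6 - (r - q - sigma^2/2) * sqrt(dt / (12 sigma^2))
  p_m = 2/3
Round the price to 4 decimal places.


Answer: Price = V(0,0) = 0.1476

Derivation:
dt = T/N = 0.500000; dx = sigma*sqrt(3*dt) = 0.551135
u = exp(dx) = 1.735222; d = 1/u = 0.576295
p_u = 0.121646, p_m = 0.666667, p_d = 0.211687
Discount per step: exp(-r*dt) = 0.999000
Stock lattice S(k, j) with j the centered position index:
  k=0: S(0,+0) = 0.8500
  k=1: S(1,-1) = 0.4899; S(1,+0) = 0.8500; S(1,+1) = 1.4749
  k=2: S(2,-2) = 0.2823; S(2,-1) = 0.4899; S(2,+0) = 0.8500; S(2,+1) = 1.4749; S(2,+2) = 2.5593
  k=3: S(3,-3) = 0.1627; S(3,-2) = 0.2823; S(3,-1) = 0.4899; S(3,+0) = 0.8500; S(3,+1) = 1.4749; S(3,+2) = 2.5593; S(3,+3) = 4.4410
Terminal payoffs V(N, j) = max(S_T - K, 0):
  V(3,-3) = 0.000000; V(3,-2) = 0.000000; V(3,-1) = 0.000000; V(3,+0) = 0.000000; V(3,+1) = 0.544938; V(3,+2) = 1.629345; V(3,+3) = 3.511031
Backward induction: V(k, j) = exp(-r*dt) * [p_u * V(k+1, j+1) + p_m * V(k+1, j) + p_d * V(k+1, j-1)]
  V(2,-2) = exp(-r*dt) * [p_u*0.000000 + p_m*0.000000 + p_d*0.000000] = 0.000000
  V(2,-1) = exp(-r*dt) * [p_u*0.000000 + p_m*0.000000 + p_d*0.000000] = 0.000000
  V(2,+0) = exp(-r*dt) * [p_u*0.544938 + p_m*0.000000 + p_d*0.000000] = 0.066223
  V(2,+1) = exp(-r*dt) * [p_u*1.629345 + p_m*0.544938 + p_d*0.000000] = 0.560934
  V(2,+2) = exp(-r*dt) * [p_u*3.511031 + p_m*1.629345 + p_d*0.544938] = 1.627062
  V(1,-1) = exp(-r*dt) * [p_u*0.066223 + p_m*0.000000 + p_d*0.000000] = 0.008048
  V(1,+0) = exp(-r*dt) * [p_u*0.560934 + p_m*0.066223 + p_d*0.000000] = 0.112272
  V(1,+1) = exp(-r*dt) * [p_u*1.627062 + p_m*0.560934 + p_d*0.066223] = 0.585315
  V(0,+0) = exp(-r*dt) * [p_u*0.585315 + p_m*0.112272 + p_d*0.008048] = 0.147605


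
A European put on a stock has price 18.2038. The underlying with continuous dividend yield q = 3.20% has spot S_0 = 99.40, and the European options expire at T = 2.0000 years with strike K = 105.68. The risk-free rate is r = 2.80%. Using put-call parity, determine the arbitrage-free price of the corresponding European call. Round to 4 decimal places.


Put-call parity: C - P = S_0 * exp(-qT) - K * exp(-rT).
S_0 * exp(-qT) = 99.4000 * 0.93800500 = 93.23769695
K * exp(-rT) = 105.6800 * 0.94553914 = 99.92457588
C = P + S*exp(-qT) - K*exp(-rT)
C = 18.2038 + 93.23769695 - 99.92457588 = 11.5169

Answer: Call price = 11.5169


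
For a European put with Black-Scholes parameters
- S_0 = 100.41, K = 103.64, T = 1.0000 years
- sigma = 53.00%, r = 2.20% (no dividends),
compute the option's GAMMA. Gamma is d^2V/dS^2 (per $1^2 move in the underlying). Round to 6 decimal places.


d1 = 0.2467706570; d2 = -0.2832293430
phi(d1) = 0.3869783960; exp(-qT) = 1.0000000000; exp(-rT) = 0.9782402351
Gamma = exp(-qT) * phi(d1) / (S * sigma * sqrt(T)) = 1.0000000000 * 0.3869783960 / (100.4100 * 0.5300 * 1.0000000000) = 0.007272

Answer: Gamma = 0.007272


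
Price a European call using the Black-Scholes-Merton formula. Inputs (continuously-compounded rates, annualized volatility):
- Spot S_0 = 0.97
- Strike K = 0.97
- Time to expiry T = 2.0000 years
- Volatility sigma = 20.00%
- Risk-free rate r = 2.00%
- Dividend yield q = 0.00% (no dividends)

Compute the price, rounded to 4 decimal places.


Answer: Price = 0.1270

Derivation:
d1 = (ln(S/K) + (r - q + 0.5*sigma^2) * T) / (sigma * sqrt(T)) = 0.28284271
d2 = d1 - sigma * sqrt(T) = -0.00000000
exp(-rT) = 0.96078944; exp(-qT) = 1.00000000
C = S_0 * exp(-qT) * N(d1) - K * exp(-rT) * N(d2)
N(d1) = 0.61135129; N(d2) = 0.50000000
C = 0.9700 * 1.00000000 * 0.61135129 - 0.9700 * 0.96078944 * 0.50000000 = 0.1270


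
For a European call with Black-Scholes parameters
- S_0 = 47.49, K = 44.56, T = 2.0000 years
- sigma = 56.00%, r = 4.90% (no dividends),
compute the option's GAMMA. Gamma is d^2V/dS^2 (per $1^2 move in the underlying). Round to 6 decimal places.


Answer: Gamma = 0.008859

Derivation:
d1 = 0.6001348680; d2 = -0.1918247270
phi(d1) = 0.3331976362; exp(-qT) = 1.0000000000; exp(-rT) = 0.9066489038
Gamma = exp(-qT) * phi(d1) / (S * sigma * sqrt(T)) = 1.0000000000 * 0.3331976362 / (47.4900 * 0.5600 * 1.4142135624) = 0.008859


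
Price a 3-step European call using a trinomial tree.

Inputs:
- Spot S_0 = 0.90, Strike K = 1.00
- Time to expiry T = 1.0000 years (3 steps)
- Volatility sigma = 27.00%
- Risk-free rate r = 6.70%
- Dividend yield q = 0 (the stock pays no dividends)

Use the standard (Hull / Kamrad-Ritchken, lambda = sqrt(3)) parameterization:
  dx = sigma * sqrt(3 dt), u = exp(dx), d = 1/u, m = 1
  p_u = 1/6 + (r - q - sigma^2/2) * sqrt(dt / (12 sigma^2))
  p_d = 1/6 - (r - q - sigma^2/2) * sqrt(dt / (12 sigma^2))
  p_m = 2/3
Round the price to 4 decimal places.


Answer: Price = V(0,0) = 0.0851

Derivation:
dt = T/N = 0.333333; dx = sigma*sqrt(3*dt) = 0.270000
u = exp(dx) = 1.309964; d = 1/u = 0.763379
p_u = 0.185525, p_m = 0.666667, p_d = 0.147809
Discount per step: exp(-r*dt) = 0.977914
Stock lattice S(k, j) with j the centered position index:
  k=0: S(0,+0) = 0.9000
  k=1: S(1,-1) = 0.6870; S(1,+0) = 0.9000; S(1,+1) = 1.1790
  k=2: S(2,-2) = 0.5245; S(2,-1) = 0.6870; S(2,+0) = 0.9000; S(2,+1) = 1.1790; S(2,+2) = 1.5444
  k=3: S(3,-3) = 0.4004; S(3,-2) = 0.5245; S(3,-1) = 0.6870; S(3,+0) = 0.9000; S(3,+1) = 1.1790; S(3,+2) = 1.5444; S(3,+3) = 2.0231
Terminal payoffs V(N, j) = max(S_T - K, 0):
  V(3,-3) = 0.000000; V(3,-2) = 0.000000; V(3,-1) = 0.000000; V(3,+0) = 0.000000; V(3,+1) = 0.178968; V(3,+2) = 0.544406; V(3,+3) = 1.023117
Backward induction: V(k, j) = exp(-r*dt) * [p_u * V(k+1, j+1) + p_m * V(k+1, j) + p_d * V(k+1, j-1)]
  V(2,-2) = exp(-r*dt) * [p_u*0.000000 + p_m*0.000000 + p_d*0.000000] = 0.000000
  V(2,-1) = exp(-r*dt) * [p_u*0.000000 + p_m*0.000000 + p_d*0.000000] = 0.000000
  V(2,+0) = exp(-r*dt) * [p_u*0.178968 + p_m*0.000000 + p_d*0.000000] = 0.032470
  V(2,+1) = exp(-r*dt) * [p_u*0.544406 + p_m*0.178968 + p_d*0.000000] = 0.215447
  V(2,+2) = exp(-r*dt) * [p_u*1.023117 + p_m*0.544406 + p_d*0.178968] = 0.566412
  V(1,-1) = exp(-r*dt) * [p_u*0.032470 + p_m*0.000000 + p_d*0.000000] = 0.005891
  V(1,+0) = exp(-r*dt) * [p_u*0.215447 + p_m*0.032470 + p_d*0.000000] = 0.060256
  V(1,+1) = exp(-r*dt) * [p_u*0.566412 + p_m*0.215447 + p_d*0.032470] = 0.247915
  V(0,+0) = exp(-r*dt) * [p_u*0.247915 + p_m*0.060256 + p_d*0.005891] = 0.085114


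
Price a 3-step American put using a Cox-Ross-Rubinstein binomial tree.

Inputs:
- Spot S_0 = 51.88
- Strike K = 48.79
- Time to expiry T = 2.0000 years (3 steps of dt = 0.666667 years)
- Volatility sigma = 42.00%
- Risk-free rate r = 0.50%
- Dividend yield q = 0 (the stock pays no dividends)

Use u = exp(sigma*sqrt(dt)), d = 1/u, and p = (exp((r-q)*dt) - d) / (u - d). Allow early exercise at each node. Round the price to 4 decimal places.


Answer: Price = V(0,0) = 10.9252

Derivation:
dt = T/N = 0.666667
u = exp(sigma*sqrt(dt)) = 1.409068; d = 1/u = 0.709689
p = (exp((r-q)*dt) - d) / (u - d) = 0.419872
Discount per step: exp(-r*dt) = 0.996672
Stock lattice S(k, i) with i counting down-moves:
  k=0: S(0,0) = 51.8800
  k=1: S(1,0) = 73.1025; S(1,1) = 36.8187
  k=2: S(2,0) = 103.0063; S(2,1) = 51.8800; S(2,2) = 26.1298
  k=3: S(3,0) = 145.1429; S(3,1) = 73.1025; S(3,2) = 36.8187; S(3,3) = 18.5440
Terminal payoffs V(N, i) = max(K - S_T, 0):
  V(3,0) = 0.000000; V(3,1) = 0.000000; V(3,2) = 11.971339; V(3,3) = 30.245974
Backward induction: V(k, i) = exp(-r*dt) * [p * V(k+1, i) + (1-p) * V(k+1, i+1)]; then take max(V_cont, immediate exercise) for American.
  V(2,0) = exp(-r*dt) * [p*0.000000 + (1-p)*0.000000] = 0.000000; exercise = 0.000000; V(2,0) = max -> 0.000000
  V(2,1) = exp(-r*dt) * [p*0.000000 + (1-p)*11.971339] = 6.921794; exercise = 0.000000; V(2,1) = max -> 6.921794
  V(2,2) = exp(-r*dt) * [p*11.971339 + (1-p)*30.245974] = 22.497842; exercise = 22.660205; V(2,2) = max -> 22.660205
  V(1,0) = exp(-r*dt) * [p*0.000000 + (1-p)*6.921794] = 4.002161; exercise = 0.000000; V(1,0) = max -> 4.002161
  V(1,1) = exp(-r*dt) * [p*6.921794 + (1-p)*22.660205] = 15.998663; exercise = 11.971339; V(1,1) = max -> 15.998663
  V(0,0) = exp(-r*dt) * [p*4.002161 + (1-p)*15.998663] = 10.925186; exercise = 0.000000; V(0,0) = max -> 10.925186


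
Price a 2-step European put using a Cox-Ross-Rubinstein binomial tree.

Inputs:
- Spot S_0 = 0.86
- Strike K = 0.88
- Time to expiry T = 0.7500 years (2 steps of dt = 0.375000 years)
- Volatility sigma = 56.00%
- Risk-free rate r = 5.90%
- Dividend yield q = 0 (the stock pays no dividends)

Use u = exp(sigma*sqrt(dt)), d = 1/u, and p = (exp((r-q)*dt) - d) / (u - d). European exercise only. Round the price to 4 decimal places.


Answer: Price = V(0,0) = 0.1402

Derivation:
dt = T/N = 0.375000
u = exp(sigma*sqrt(dt)) = 1.409068; d = 1/u = 0.709689
p = (exp((r-q)*dt) - d) / (u - d) = 0.447086
Discount per step: exp(-r*dt) = 0.978118
Stock lattice S(k, i) with i counting down-moves:
  k=0: S(0,0) = 0.8600
  k=1: S(1,0) = 1.2118; S(1,1) = 0.6103
  k=2: S(2,0) = 1.7075; S(2,1) = 0.8600; S(2,2) = 0.4331
Terminal payoffs V(N, i) = max(K - S_T, 0):
  V(2,0) = 0.000000; V(2,1) = 0.020000; V(2,2) = 0.446854
Backward induction: V(k, i) = exp(-r*dt) * [p * V(k+1, i) + (1-p) * V(k+1, i+1)].
  V(1,0) = exp(-r*dt) * [p*0.000000 + (1-p)*0.020000] = 0.010816
  V(1,1) = exp(-r*dt) * [p*0.020000 + (1-p)*0.446854] = 0.250411
  V(0,0) = exp(-r*dt) * [p*0.010816 + (1-p)*0.250411] = 0.140156


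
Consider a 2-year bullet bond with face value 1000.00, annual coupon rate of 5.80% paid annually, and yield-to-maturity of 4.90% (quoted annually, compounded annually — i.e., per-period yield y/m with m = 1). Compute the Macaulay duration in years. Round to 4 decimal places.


Answer: Macaulay duration = 1.9456 years

Derivation:
Coupon per period c = face * coupon_rate / m = 58.000000
Periods per year m = 1; per-period yield y/m = 0.049000
Number of cashflows N = 2
Cashflows (t years, CF_t, discount factor 1/(1+y/m)^(m*t), PV):
  t = 1.0000: CF_t = 58.000000, DF = 0.953289, PV = 55.290753
  t = 2.0000: CF_t = 1058.000000, DF = 0.908760, PV = 961.467683
Price P = sum_t PV_t = 1016.758436
Macaulay numerator sum_t t * PV_t:
  t * PV_t at t = 1.0000: 55.290753
  t * PV_t at t = 2.0000: 1922.935366
Macaulay duration D = (sum_t t * PV_t) / P = 1978.226119 / 1016.758436 = 1.945621


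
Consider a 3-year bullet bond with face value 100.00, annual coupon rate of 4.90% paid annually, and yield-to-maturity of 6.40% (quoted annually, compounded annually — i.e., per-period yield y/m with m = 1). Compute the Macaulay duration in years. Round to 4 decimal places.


Answer: Macaulay duration = 2.8590 years

Derivation:
Coupon per period c = face * coupon_rate / m = 4.900000
Periods per year m = 1; per-period yield y/m = 0.064000
Number of cashflows N = 3
Cashflows (t years, CF_t, discount factor 1/(1+y/m)^(m*t), PV):
  t = 1.0000: CF_t = 4.900000, DF = 0.939850, PV = 4.605263
  t = 2.0000: CF_t = 4.900000, DF = 0.883317, PV = 4.328255
  t = 3.0000: CF_t = 104.900000, DF = 0.830185, PV = 87.086453
Price P = sum_t PV_t = 96.019971
Macaulay numerator sum_t t * PV_t:
  t * PV_t at t = 1.0000: 4.605263
  t * PV_t at t = 2.0000: 8.656510
  t * PV_t at t = 3.0000: 261.259360
Macaulay duration D = (sum_t t * PV_t) / P = 274.521133 / 96.019971 = 2.859000


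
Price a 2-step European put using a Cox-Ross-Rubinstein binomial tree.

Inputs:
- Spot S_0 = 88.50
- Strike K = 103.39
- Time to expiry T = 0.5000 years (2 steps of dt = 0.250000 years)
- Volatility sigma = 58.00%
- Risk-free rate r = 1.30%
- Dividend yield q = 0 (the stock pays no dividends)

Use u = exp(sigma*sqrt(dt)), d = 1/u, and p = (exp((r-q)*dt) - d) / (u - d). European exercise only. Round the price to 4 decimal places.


dt = T/N = 0.250000
u = exp(sigma*sqrt(dt)) = 1.336427; d = 1/u = 0.748264
p = (exp((r-q)*dt) - d) / (u - d) = 0.433539
Discount per step: exp(-r*dt) = 0.996755
Stock lattice S(k, i) with i counting down-moves:
  k=0: S(0,0) = 88.5000
  k=1: S(1,0) = 118.2738; S(1,1) = 66.2213
  k=2: S(2,0) = 158.0644; S(2,1) = 88.5000; S(2,2) = 49.5510
Terminal payoffs V(N, i) = max(K - S_T, 0):
  V(2,0) = 0.000000; V(2,1) = 14.890000; V(2,2) = 53.838995
Backward induction: V(k, i) = exp(-r*dt) * [p * V(k+1, i) + (1-p) * V(k+1, i+1)].
  V(1,0) = exp(-r*dt) * [p*0.000000 + (1-p)*14.890000] = 8.407243
  V(1,1) = exp(-r*dt) * [p*14.890000 + (1-p)*53.838995] = 36.833202
  V(0,0) = exp(-r*dt) * [p*8.407243 + (1-p)*36.833202] = 24.429927

Answer: Price = V(0,0) = 24.4299


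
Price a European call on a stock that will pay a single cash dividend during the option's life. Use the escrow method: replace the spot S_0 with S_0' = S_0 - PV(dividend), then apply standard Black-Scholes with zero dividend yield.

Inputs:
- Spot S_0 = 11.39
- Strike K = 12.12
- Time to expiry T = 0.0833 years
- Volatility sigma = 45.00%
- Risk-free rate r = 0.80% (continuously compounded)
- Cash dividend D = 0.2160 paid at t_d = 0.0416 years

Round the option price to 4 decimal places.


PV(D) = D * exp(-r * t_d) = 0.2160 * 0.99966726 = 0.21592813
S_0' = S_0 - PV(D) = 11.3900 - 0.21592813 = 11.17407187
d1 = (ln(S_0'/K) + (r + sigma^2/2)*T) / (sigma*sqrt(T)) = -0.55560194
d2 = d1 - sigma*sqrt(T) = -0.68547977
exp(-rT) = 0.99933382
N(d1) = 0.28924150; N(d2) = 0.24652061
C = S_0' * N(d1) - K * exp(-rT) * N(d2) = 11.17407187 * 0.28924150 - 12.1200 * 0.99933382 * 0.24652061 = 0.2462

Answer: Price = 0.2462


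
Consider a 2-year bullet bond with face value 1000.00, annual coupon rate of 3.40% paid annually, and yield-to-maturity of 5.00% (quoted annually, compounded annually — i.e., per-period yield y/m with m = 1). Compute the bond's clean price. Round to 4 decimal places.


Coupon per period c = face * coupon_rate / m = 34.000000
Periods per year m = 1; per-period yield y/m = 0.050000
Number of cashflows N = 2
Cashflows (t years, CF_t, discount factor 1/(1+y/m)^(m*t), PV):
  t = 1.0000: CF_t = 34.000000, DF = 0.952381, PV = 32.380952
  t = 2.0000: CF_t = 1034.000000, DF = 0.907029, PV = 937.868481
Price P = sum_t PV_t = 970.249433

Answer: Price = 970.2494


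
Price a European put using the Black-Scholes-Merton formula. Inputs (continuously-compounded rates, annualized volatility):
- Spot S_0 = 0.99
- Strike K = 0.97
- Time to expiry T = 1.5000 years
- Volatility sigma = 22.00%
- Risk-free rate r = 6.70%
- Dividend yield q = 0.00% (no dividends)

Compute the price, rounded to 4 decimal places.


Answer: Price = 0.0535

Derivation:
d1 = (ln(S/K) + (r - q + 0.5*sigma^2) * T) / (sigma * sqrt(T)) = 0.58345685
d2 = d1 - sigma * sqrt(T) = 0.31401297
exp(-rT) = 0.90438511; exp(-qT) = 1.00000000
P = K * exp(-rT) * N(-d2) - S_0 * exp(-qT) * N(-d1)
N(-d1) = 0.27979290; N(-d2) = 0.37675559
P = 0.9700 * 0.90438511 * 0.37675559 - 0.9900 * 1.00000000 * 0.27979290 = 0.0535


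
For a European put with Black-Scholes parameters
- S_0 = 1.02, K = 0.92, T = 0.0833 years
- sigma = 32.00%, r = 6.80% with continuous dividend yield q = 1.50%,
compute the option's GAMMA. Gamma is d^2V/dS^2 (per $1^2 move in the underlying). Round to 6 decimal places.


Answer: Gamma = 2.031118

Derivation:
d1 = 1.2112066294; d2 = 1.1188490634
phi(d1) = 0.1915800997; exp(-qT) = 0.9987512803; exp(-rT) = 0.9943516125
Gamma = exp(-qT) * phi(d1) / (S * sigma * sqrt(T)) = 0.9987512803 * 0.1915800997 / (1.0200 * 0.3200 * 0.2886173938) = 2.031118


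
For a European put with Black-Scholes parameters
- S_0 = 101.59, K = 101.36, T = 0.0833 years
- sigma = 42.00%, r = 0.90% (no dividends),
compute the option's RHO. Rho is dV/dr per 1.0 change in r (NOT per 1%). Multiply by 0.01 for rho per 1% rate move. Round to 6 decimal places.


d1 = 0.0854923979; d2 = -0.0357269075
phi(d1) = 0.3974870165; exp(-qT) = 1.0000000000; exp(-rT) = 0.9992505810
N(-d2) = 0.5142499424
Rho = -K*T*exp(-rT)*N(-d2) = -101.3600 * 0.0833 * 0.9992505810 * 0.5142499424 = -4.338706

Answer: Rho = -4.338706


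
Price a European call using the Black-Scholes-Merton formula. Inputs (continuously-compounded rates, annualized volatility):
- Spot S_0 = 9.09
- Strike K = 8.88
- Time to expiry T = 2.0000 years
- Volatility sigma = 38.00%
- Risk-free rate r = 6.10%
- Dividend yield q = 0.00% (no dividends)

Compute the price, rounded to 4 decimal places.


Answer: Price = 2.4739

Derivation:
d1 = (ln(S/K) + (r - q + 0.5*sigma^2) * T) / (sigma * sqrt(T)) = 0.53921237
d2 = d1 - sigma * sqrt(T) = 0.00181122
exp(-rT) = 0.88514837; exp(-qT) = 1.00000000
C = S_0 * exp(-qT) * N(d1) - K * exp(-rT) * N(d2)
N(d1) = 0.70512984; N(d2) = 0.50072257
C = 9.0900 * 1.00000000 * 0.70512984 - 8.8800 * 0.88514837 * 0.50072257 = 2.4739


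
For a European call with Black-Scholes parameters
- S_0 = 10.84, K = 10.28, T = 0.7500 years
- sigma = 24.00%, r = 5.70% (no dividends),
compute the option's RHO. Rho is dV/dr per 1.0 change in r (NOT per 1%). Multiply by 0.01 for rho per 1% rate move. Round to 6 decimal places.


d1 = 0.5648060643; d2 = 0.3569599674
phi(d1) = 0.3401252053; exp(-qT) = 1.0000000000; exp(-rT) = 0.9581508979
N(d2) = 0.6394391123
Rho = K*T*exp(-rT)*N(d2) = 10.2800 * 0.7500 * 0.9581508979 * 0.6394391123 = 4.723756

Answer: Rho = 4.723756


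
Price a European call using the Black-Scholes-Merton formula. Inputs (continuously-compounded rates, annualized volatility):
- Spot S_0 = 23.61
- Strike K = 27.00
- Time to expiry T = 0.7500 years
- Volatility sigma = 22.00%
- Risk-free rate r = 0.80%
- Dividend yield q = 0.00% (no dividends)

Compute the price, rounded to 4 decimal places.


d1 = (ln(S/K) + (r - q + 0.5*sigma^2) * T) / (sigma * sqrt(T)) = -0.57743695
d2 = d1 - sigma * sqrt(T) = -0.76796254
exp(-rT) = 0.99401796; exp(-qT) = 1.00000000
C = S_0 * exp(-qT) * N(d1) - K * exp(-rT) * N(d2)
N(d1) = 0.28182216; N(d2) = 0.22125472
C = 23.6100 * 1.00000000 * 0.28182216 - 27.0000 * 0.99401796 * 0.22125472 = 0.7157

Answer: Price = 0.7157


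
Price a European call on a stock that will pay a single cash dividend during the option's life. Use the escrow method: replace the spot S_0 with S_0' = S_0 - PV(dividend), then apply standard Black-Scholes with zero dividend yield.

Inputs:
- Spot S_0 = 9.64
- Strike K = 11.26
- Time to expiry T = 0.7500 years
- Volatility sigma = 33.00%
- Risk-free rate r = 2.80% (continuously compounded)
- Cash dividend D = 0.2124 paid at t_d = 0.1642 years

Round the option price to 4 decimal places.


Answer: Price = 0.5318

Derivation:
PV(D) = D * exp(-r * t_d) = 0.2124 * 0.99541295 = 0.21142571
S_0' = S_0 - PV(D) = 9.6400 - 0.21142571 = 9.42857429
d1 = (ln(S_0'/K) + (r + sigma^2/2)*T) / (sigma*sqrt(T)) = -0.40475482
d2 = d1 - sigma*sqrt(T) = -0.69054321
exp(-rT) = 0.97921896
N(d1) = 0.34282887; N(d2) = 0.24492632
C = S_0' * N(d1) - K * exp(-rT) * N(d2) = 9.42857429 * 0.34282887 - 11.2600 * 0.97921896 * 0.24492632 = 0.5318


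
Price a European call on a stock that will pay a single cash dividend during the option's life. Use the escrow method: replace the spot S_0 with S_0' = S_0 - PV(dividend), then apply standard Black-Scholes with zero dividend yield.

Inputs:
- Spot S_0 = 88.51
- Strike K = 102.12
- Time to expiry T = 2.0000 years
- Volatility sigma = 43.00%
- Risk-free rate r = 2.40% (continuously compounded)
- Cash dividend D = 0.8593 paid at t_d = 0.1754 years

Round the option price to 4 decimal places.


PV(D) = D * exp(-r * t_d) = 0.8593 * 0.99579925 = 0.85569029
S_0' = S_0 - PV(D) = 88.5100 - 0.85569029 = 87.65430971
d1 = (ln(S_0'/K) + (r + sigma^2/2)*T) / (sigma*sqrt(T)) = 0.13180501
d2 = d1 - sigma*sqrt(T) = -0.47630682
exp(-rT) = 0.95313379
N(d1) = 0.55243074; N(d2) = 0.31692790
C = S_0' * N(d1) - K * exp(-rT) * N(d2) = 87.65430971 * 0.55243074 - 102.1200 * 0.95313379 * 0.31692790 = 17.5751

Answer: Price = 17.5751


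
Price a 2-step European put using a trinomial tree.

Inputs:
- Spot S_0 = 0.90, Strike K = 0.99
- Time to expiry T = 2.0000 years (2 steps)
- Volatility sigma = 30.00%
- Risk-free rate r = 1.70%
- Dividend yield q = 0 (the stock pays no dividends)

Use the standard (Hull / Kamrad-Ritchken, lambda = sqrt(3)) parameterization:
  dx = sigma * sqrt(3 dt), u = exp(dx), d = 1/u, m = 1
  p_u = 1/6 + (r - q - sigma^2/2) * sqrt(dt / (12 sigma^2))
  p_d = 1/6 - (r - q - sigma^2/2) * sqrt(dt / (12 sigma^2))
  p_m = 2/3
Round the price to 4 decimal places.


Answer: Price = V(0,0) = 0.1812

Derivation:
dt = T/N = 1.000000; dx = sigma*sqrt(3*dt) = 0.519615
u = exp(dx) = 1.681381; d = 1/u = 0.594749
p_u = 0.139724, p_m = 0.666667, p_d = 0.193610
Discount per step: exp(-r*dt) = 0.983144
Stock lattice S(k, j) with j the centered position index:
  k=0: S(0,+0) = 0.9000
  k=1: S(1,-1) = 0.5353; S(1,+0) = 0.9000; S(1,+1) = 1.5132
  k=2: S(2,-2) = 0.3184; S(2,-1) = 0.5353; S(2,+0) = 0.9000; S(2,+1) = 1.5132; S(2,+2) = 2.5443
Terminal payoffs V(N, j) = max(K - S_T, 0):
  V(2,-2) = 0.671646; V(2,-1) = 0.454726; V(2,+0) = 0.090000; V(2,+1) = 0.000000; V(2,+2) = 0.000000
Backward induction: V(k, j) = exp(-r*dt) * [p_u * V(k+1, j+1) + p_m * V(k+1, j) + p_d * V(k+1, j-1)]
  V(1,-1) = exp(-r*dt) * [p_u*0.090000 + p_m*0.454726 + p_d*0.671646] = 0.438249
  V(1,+0) = exp(-r*dt) * [p_u*0.000000 + p_m*0.090000 + p_d*0.454726] = 0.145544
  V(1,+1) = exp(-r*dt) * [p_u*0.000000 + p_m*0.000000 + p_d*0.090000] = 0.017131
  V(0,+0) = exp(-r*dt) * [p_u*0.017131 + p_m*0.145544 + p_d*0.438249] = 0.181166


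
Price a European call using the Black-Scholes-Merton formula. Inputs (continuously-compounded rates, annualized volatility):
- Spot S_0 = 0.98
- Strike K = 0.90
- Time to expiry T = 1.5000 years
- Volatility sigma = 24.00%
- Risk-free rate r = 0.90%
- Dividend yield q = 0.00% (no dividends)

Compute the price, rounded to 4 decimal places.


Answer: Price = 0.1612

Derivation:
d1 = (ln(S/K) + (r - q + 0.5*sigma^2) * T) / (sigma * sqrt(T)) = 0.48261006
d2 = d1 - sigma * sqrt(T) = 0.18867130
exp(-rT) = 0.98659072; exp(-qT) = 1.00000000
C = S_0 * exp(-qT) * N(d1) - K * exp(-rT) * N(d2)
N(d1) = 0.68531368; N(d2) = 0.57482477
C = 0.9800 * 1.00000000 * 0.68531368 - 0.9000 * 0.98659072 * 0.57482477 = 0.1612


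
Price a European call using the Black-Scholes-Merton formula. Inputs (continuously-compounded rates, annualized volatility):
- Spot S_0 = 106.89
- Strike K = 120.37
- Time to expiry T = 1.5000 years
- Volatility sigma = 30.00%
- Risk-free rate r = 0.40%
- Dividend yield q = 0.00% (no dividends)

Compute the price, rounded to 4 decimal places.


Answer: Price = 10.8922

Derivation:
d1 = (ln(S/K) + (r - q + 0.5*sigma^2) * T) / (sigma * sqrt(T)) = -0.12320951
d2 = d1 - sigma * sqrt(T) = -0.49063297
exp(-rT) = 0.99401796; exp(-qT) = 1.00000000
C = S_0 * exp(-qT) * N(d1) - K * exp(-rT) * N(d2)
N(d1) = 0.45097060; N(d2) = 0.31184303
C = 106.8900 * 1.00000000 * 0.45097060 - 120.3700 * 0.99401796 * 0.31184303 = 10.8922


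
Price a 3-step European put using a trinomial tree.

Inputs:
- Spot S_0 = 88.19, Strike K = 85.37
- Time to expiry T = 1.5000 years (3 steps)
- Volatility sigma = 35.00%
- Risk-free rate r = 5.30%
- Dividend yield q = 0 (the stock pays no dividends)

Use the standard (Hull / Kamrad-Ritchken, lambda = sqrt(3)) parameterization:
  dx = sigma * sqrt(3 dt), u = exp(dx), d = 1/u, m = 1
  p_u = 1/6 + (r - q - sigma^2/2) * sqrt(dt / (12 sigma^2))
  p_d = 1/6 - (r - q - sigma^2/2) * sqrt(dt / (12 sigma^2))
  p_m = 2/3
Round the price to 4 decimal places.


Answer: Price = V(0,0) = 9.1535

Derivation:
dt = T/N = 0.500000; dx = sigma*sqrt(3*dt) = 0.428661
u = exp(dx) = 1.535200; d = 1/u = 0.651381
p_u = 0.161855, p_m = 0.666667, p_d = 0.171478
Discount per step: exp(-r*dt) = 0.973848
Stock lattice S(k, j) with j the centered position index:
  k=0: S(0,+0) = 88.1900
  k=1: S(1,-1) = 57.4453; S(1,+0) = 88.1900; S(1,+1) = 135.3893
  k=2: S(2,-2) = 37.4188; S(2,-1) = 57.4453; S(2,+0) = 88.1900; S(2,+1) = 135.3893; S(2,+2) = 207.8497
  k=3: S(3,-3) = 24.3739; S(3,-2) = 37.4188; S(3,-1) = 57.4453; S(3,+0) = 88.1900; S(3,+1) = 135.3893; S(3,+2) = 207.8497; S(3,+3) = 319.0908
Terminal payoffs V(N, j) = max(K - S_T, 0):
  V(3,-3) = 60.996135; V(3,-2) = 47.951241; V(3,-1) = 27.924718; V(3,+0) = 0.000000; V(3,+1) = 0.000000; V(3,+2) = 0.000000; V(3,+3) = 0.000000
Backward induction: V(k, j) = exp(-r*dt) * [p_u * V(k+1, j+1) + p_m * V(k+1, j) + p_d * V(k+1, j-1)]
  V(2,-2) = exp(-r*dt) * [p_u*27.924718 + p_m*47.951241 + p_d*60.996135] = 45.719009
  V(2,-1) = exp(-r*dt) * [p_u*0.000000 + p_m*27.924718 + p_d*47.951241] = 26.137175
  V(2,+0) = exp(-r*dt) * [p_u*0.000000 + p_m*0.000000 + p_d*27.924718] = 4.663251
  V(2,+1) = exp(-r*dt) * [p_u*0.000000 + p_m*0.000000 + p_d*0.000000] = 0.000000
  V(2,+2) = exp(-r*dt) * [p_u*0.000000 + p_m*0.000000 + p_d*0.000000] = 0.000000
  V(1,-1) = exp(-r*dt) * [p_u*4.663251 + p_m*26.137175 + p_d*45.719009] = 25.338909
  V(1,+0) = exp(-r*dt) * [p_u*0.000000 + p_m*4.663251 + p_d*26.137175] = 7.392275
  V(1,+1) = exp(-r*dt) * [p_u*0.000000 + p_m*0.000000 + p_d*4.663251] = 0.778733
  V(0,+0) = exp(-r*dt) * [p_u*0.778733 + p_m*7.392275 + p_d*25.338909] = 9.153485


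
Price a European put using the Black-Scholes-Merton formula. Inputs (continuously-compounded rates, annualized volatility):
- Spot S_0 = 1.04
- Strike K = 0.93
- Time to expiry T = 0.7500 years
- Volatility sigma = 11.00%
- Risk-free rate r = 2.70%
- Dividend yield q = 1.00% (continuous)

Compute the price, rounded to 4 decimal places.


Answer: Price = 0.0041

Derivation:
d1 = (ln(S/K) + (r - q + 0.5*sigma^2) * T) / (sigma * sqrt(T)) = 1.35497711
d2 = d1 - sigma * sqrt(T) = 1.25971432
exp(-rT) = 0.97995365; exp(-qT) = 0.99252805
P = K * exp(-rT) * N(-d2) - S_0 * exp(-qT) * N(-d1)
N(-d1) = 0.08771242; N(-d2) = 0.10388622
P = 0.9300 * 0.97995365 * 0.10388622 - 1.0400 * 0.99252805 * 0.08771242 = 0.0041


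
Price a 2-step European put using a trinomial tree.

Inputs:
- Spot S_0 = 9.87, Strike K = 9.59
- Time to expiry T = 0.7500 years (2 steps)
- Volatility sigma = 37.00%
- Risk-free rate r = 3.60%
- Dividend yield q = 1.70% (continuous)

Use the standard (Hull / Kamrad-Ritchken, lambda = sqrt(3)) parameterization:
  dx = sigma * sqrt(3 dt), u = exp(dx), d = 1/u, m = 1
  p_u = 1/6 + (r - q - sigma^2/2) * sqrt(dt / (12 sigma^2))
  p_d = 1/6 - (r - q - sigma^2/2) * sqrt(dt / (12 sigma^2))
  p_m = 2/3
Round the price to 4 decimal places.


Answer: Price = V(0,0) = 0.9014

Derivation:
dt = T/N = 0.375000; dx = sigma*sqrt(3*dt) = 0.392444
u = exp(dx) = 1.480595; d = 1/u = 0.675404
p_u = 0.143041, p_m = 0.666667, p_d = 0.190293
Discount per step: exp(-r*dt) = 0.986591
Stock lattice S(k, j) with j the centered position index:
  k=0: S(0,+0) = 9.8700
  k=1: S(1,-1) = 6.6662; S(1,+0) = 9.8700; S(1,+1) = 14.6135
  k=2: S(2,-2) = 4.5024; S(2,-1) = 6.6662; S(2,+0) = 9.8700; S(2,+1) = 14.6135; S(2,+2) = 21.6366
Terminal payoffs V(N, j) = max(K - S_T, 0):
  V(2,-2) = 5.087597; V(2,-1) = 2.923763; V(2,+0) = 0.000000; V(2,+1) = 0.000000; V(2,+2) = 0.000000
Backward induction: V(k, j) = exp(-r*dt) * [p_u * V(k+1, j+1) + p_m * V(k+1, j) + p_d * V(k+1, j-1)]
  V(1,-1) = exp(-r*dt) * [p_u*0.000000 + p_m*2.923763 + p_d*5.087597] = 2.878188
  V(1,+0) = exp(-r*dt) * [p_u*0.000000 + p_m*0.000000 + p_d*2.923763] = 0.548910
  V(1,+1) = exp(-r*dt) * [p_u*0.000000 + p_m*0.000000 + p_d*0.000000] = 0.000000
  V(0,+0) = exp(-r*dt) * [p_u*0.000000 + p_m*0.548910 + p_d*2.878188] = 0.901387


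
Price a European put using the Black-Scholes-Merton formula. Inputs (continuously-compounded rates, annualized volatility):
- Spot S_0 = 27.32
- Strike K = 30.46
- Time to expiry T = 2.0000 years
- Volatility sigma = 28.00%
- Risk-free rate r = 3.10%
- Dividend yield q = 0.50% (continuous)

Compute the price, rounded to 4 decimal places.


d1 = (ln(S/K) + (r - q + 0.5*sigma^2) * T) / (sigma * sqrt(T)) = 0.05456007
d2 = d1 - sigma * sqrt(T) = -0.34141972
exp(-rT) = 0.93988289; exp(-qT) = 0.99004983
P = K * exp(-rT) * N(-d2) - S_0 * exp(-qT) * N(-d1)
N(-d1) = 0.47824447; N(-d2) = 0.63360619
P = 30.4600 * 0.93988289 * 0.63360619 - 27.3200 * 0.99004983 * 0.47824447 = 5.2038

Answer: Price = 5.2038


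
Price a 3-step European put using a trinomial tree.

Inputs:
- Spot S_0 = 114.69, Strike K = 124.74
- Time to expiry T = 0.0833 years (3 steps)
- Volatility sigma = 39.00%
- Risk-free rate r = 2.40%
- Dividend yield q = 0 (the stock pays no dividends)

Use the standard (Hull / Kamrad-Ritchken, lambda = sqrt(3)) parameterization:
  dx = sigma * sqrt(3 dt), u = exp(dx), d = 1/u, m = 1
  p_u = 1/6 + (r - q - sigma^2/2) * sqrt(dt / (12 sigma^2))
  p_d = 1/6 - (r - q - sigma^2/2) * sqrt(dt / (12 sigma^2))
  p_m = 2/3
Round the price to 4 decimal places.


dt = T/N = 0.027767; dx = sigma*sqrt(3*dt) = 0.112561
u = exp(dx) = 1.119140; d = 1/u = 0.893543
p_u = 0.160247, p_m = 0.666667, p_d = 0.173087
Discount per step: exp(-r*dt) = 0.999334
Stock lattice S(k, j) with j the centered position index:
  k=0: S(0,+0) = 114.6900
  k=1: S(1,-1) = 102.4805; S(1,+0) = 114.6900; S(1,+1) = 128.3542
  k=2: S(2,-2) = 91.5707; S(2,-1) = 102.4805; S(2,+0) = 114.6900; S(2,+1) = 128.3542; S(2,+2) = 143.6464
  k=3: S(3,-3) = 81.8224; S(3,-2) = 91.5707; S(3,-1) = 102.4805; S(3,+0) = 114.6900; S(3,+1) = 128.3542; S(3,+2) = 143.6464; S(3,+3) = 160.7604
Terminal payoffs V(N, j) = max(K - S_T, 0):
  V(3,-3) = 42.917646; V(3,-2) = 33.169308; V(3,-1) = 22.259550; V(3,+0) = 10.050000; V(3,+1) = 0.000000; V(3,+2) = 0.000000; V(3,+3) = 0.000000
Backward induction: V(k, j) = exp(-r*dt) * [p_u * V(k+1, j+1) + p_m * V(k+1, j) + p_d * V(k+1, j-1)]
  V(2,-2) = exp(-r*dt) * [p_u*22.259550 + p_m*33.169308 + p_d*42.917646] = 33.086304
  V(2,-1) = exp(-r*dt) * [p_u*10.050000 + p_m*22.259550 + p_d*33.169308] = 22.176558
  V(2,+0) = exp(-r*dt) * [p_u*0.000000 + p_m*10.050000 + p_d*22.259550] = 10.545799
  V(2,+1) = exp(-r*dt) * [p_u*0.000000 + p_m*0.000000 + p_d*10.050000] = 1.738361
  V(2,+2) = exp(-r*dt) * [p_u*0.000000 + p_m*0.000000 + p_d*0.000000] = 0.000000
  V(1,-1) = exp(-r*dt) * [p_u*10.545799 + p_m*22.176558 + p_d*33.086304] = 22.186306
  V(1,+0) = exp(-r*dt) * [p_u*1.738361 + p_m*10.545799 + p_d*22.176558] = 11.140137
  V(1,+1) = exp(-r*dt) * [p_u*0.000000 + p_m*1.738361 + p_d*10.545799] = 2.982255
  V(0,+0) = exp(-r*dt) * [p_u*2.982255 + p_m*11.140137 + p_d*22.186306] = 11.736982

Answer: Price = V(0,0) = 11.7370


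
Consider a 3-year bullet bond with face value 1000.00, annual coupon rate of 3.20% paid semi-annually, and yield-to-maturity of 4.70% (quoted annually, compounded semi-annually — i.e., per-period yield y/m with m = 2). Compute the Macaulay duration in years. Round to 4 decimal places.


Answer: Macaulay duration = 2.8814 years

Derivation:
Coupon per period c = face * coupon_rate / m = 16.000000
Periods per year m = 2; per-period yield y/m = 0.023500
Number of cashflows N = 6
Cashflows (t years, CF_t, discount factor 1/(1+y/m)^(m*t), PV):
  t = 0.5000: CF_t = 16.000000, DF = 0.977040, PV = 15.632633
  t = 1.0000: CF_t = 16.000000, DF = 0.954606, PV = 15.273701
  t = 1.5000: CF_t = 16.000000, DF = 0.932688, PV = 14.923010
  t = 2.0000: CF_t = 16.000000, DF = 0.911273, PV = 14.580372
  t = 2.5000: CF_t = 16.000000, DF = 0.890350, PV = 14.245600
  t = 3.0000: CF_t = 1016.000000, DF = 0.869907, PV = 883.825700
Price P = sum_t PV_t = 958.481017
Macaulay numerator sum_t t * PV_t:
  t * PV_t at t = 0.5000: 7.816317
  t * PV_t at t = 1.0000: 15.273701
  t * PV_t at t = 1.5000: 22.384516
  t * PV_t at t = 2.0000: 29.160743
  t * PV_t at t = 2.5000: 35.614000
  t * PV_t at t = 3.0000: 2651.477100
Macaulay duration D = (sum_t t * PV_t) / P = 2761.726377 / 958.481017 = 2.881357


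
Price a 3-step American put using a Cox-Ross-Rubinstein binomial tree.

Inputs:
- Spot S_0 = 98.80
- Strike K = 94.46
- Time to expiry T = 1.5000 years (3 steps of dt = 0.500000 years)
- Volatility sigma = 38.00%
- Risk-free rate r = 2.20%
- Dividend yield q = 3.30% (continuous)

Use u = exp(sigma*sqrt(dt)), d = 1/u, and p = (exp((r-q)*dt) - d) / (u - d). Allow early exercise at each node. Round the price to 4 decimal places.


dt = T/N = 0.500000
u = exp(sigma*sqrt(dt)) = 1.308263; d = 1/u = 0.764372
p = (exp((r-q)*dt) - d) / (u - d) = 0.423142
Discount per step: exp(-r*dt) = 0.989060
Stock lattice S(k, i) with i counting down-moves:
  k=0: S(0,0) = 98.8000
  k=1: S(1,0) = 129.2564; S(1,1) = 75.5200
  k=2: S(2,0) = 169.1014; S(2,1) = 98.8000; S(2,2) = 57.7254
  k=3: S(3,0) = 221.2292; S(3,1) = 129.2564; S(3,2) = 75.5200; S(3,3) = 44.1236
Terminal payoffs V(N, i) = max(K - S_T, 0):
  V(3,0) = 0.000000; V(3,1) = 0.000000; V(3,2) = 18.940037; V(3,3) = 50.336352
Backward induction: V(k, i) = exp(-r*dt) * [p * V(k+1, i) + (1-p) * V(k+1, i+1)]; then take max(V_cont, immediate exercise) for American.
  V(2,0) = exp(-r*dt) * [p*0.000000 + (1-p)*0.000000] = 0.000000; exercise = 0.000000; V(2,0) = max -> 0.000000
  V(2,1) = exp(-r*dt) * [p*0.000000 + (1-p)*18.940037] = 10.806196; exercise = 0.000000; V(2,1) = max -> 10.806196
  V(2,2) = exp(-r*dt) * [p*18.940037 + (1-p)*50.336352] = 36.645936; exercise = 36.734648; V(2,2) = max -> 36.734648
  V(1,0) = exp(-r*dt) * [p*0.000000 + (1-p)*10.806196] = 6.165451; exercise = 0.000000; V(1,0) = max -> 6.165451
  V(1,1) = exp(-r*dt) * [p*10.806196 + (1-p)*36.734648] = 25.481399; exercise = 18.940037; V(1,1) = max -> 25.481399
  V(0,0) = exp(-r*dt) * [p*6.165451 + (1-p)*25.481399] = 17.118674; exercise = 0.000000; V(0,0) = max -> 17.118674

Answer: Price = V(0,0) = 17.1187


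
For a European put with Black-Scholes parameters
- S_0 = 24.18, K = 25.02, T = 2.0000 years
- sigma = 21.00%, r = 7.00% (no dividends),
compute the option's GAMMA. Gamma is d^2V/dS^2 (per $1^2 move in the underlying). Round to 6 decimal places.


Answer: Gamma = 0.048906

Derivation:
d1 = 0.5049090589; d2 = 0.2079242108
phi(d1) = 0.3511980000; exp(-qT) = 1.0000000000; exp(-rT) = 0.8693582354
Gamma = exp(-qT) * phi(d1) / (S * sigma * sqrt(T)) = 1.0000000000 * 0.3511980000 / (24.1800 * 0.2100 * 1.4142135624) = 0.048906


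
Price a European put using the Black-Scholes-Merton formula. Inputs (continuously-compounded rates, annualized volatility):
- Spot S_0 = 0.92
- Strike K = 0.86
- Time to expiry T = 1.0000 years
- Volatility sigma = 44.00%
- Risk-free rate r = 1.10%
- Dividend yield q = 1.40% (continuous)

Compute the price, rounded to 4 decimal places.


Answer: Price = 0.1263

Derivation:
d1 = (ln(S/K) + (r - q + 0.5*sigma^2) * T) / (sigma * sqrt(T)) = 0.36645746
d2 = d1 - sigma * sqrt(T) = -0.07354254
exp(-rT) = 0.98906028; exp(-qT) = 0.98609754
P = K * exp(-rT) * N(-d2) - S_0 * exp(-qT) * N(-d1)
N(-d1) = 0.35701188; N(-d2) = 0.52931280
P = 0.8600 * 0.98906028 * 0.52931280 - 0.9200 * 0.98609754 * 0.35701188 = 0.1263


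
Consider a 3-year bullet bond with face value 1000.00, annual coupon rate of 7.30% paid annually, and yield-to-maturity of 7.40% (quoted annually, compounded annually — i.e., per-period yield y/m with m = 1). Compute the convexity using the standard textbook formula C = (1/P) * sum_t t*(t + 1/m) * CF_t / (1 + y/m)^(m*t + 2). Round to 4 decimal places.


Answer: Convexity = 9.4825

Derivation:
Coupon per period c = face * coupon_rate / m = 73.000000
Periods per year m = 1; per-period yield y/m = 0.074000
Number of cashflows N = 3
Cashflows (t years, CF_t, discount factor 1/(1+y/m)^(m*t), PV):
  t = 1.0000: CF_t = 73.000000, DF = 0.931099, PV = 67.970205
  t = 2.0000: CF_t = 73.000000, DF = 0.866945, PV = 63.286969
  t = 3.0000: CF_t = 1073.000000, DF = 0.807211, PV = 866.137571
Price P = sum_t PV_t = 997.394745
Convexity numerator sum_t t*(t + 1/m) * CF_t / (1+y/m)^(m*t + 2):
  t = 1.0000: term = 117.852829
  t = 2.0000: term = 329.197846
  t = 3.0000: term = 9010.721382
Convexity = (1/P) * sum = 9457.772057 / 997.394745 = 9.482476


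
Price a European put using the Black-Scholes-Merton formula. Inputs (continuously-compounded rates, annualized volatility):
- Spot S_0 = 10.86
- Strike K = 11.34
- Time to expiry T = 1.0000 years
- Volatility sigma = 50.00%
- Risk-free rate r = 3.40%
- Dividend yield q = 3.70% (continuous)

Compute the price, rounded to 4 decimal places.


d1 = (ln(S/K) + (r - q + 0.5*sigma^2) * T) / (sigma * sqrt(T)) = 0.15750003
d2 = d1 - sigma * sqrt(T) = -0.34249997
exp(-rT) = 0.96657150; exp(-qT) = 0.96367614
P = K * exp(-rT) * N(-d2) - S_0 * exp(-qT) * N(-d1)
N(-d1) = 0.43742539; N(-d2) = 0.63401267
P = 11.3400 * 0.96657150 * 0.63401267 - 10.8600 * 0.96367614 * 0.43742539 = 2.3715

Answer: Price = 2.3715


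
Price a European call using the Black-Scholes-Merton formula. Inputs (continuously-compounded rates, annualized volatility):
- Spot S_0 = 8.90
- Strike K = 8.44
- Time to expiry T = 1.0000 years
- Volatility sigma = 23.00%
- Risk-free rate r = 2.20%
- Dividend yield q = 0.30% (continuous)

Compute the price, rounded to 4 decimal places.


Answer: Price = 1.1306

Derivation:
d1 = (ln(S/K) + (r - q + 0.5*sigma^2) * T) / (sigma * sqrt(T)) = 0.42834334
d2 = d1 - sigma * sqrt(T) = 0.19834334
exp(-rT) = 0.97824024; exp(-qT) = 0.99700450
C = S_0 * exp(-qT) * N(d1) - K * exp(-rT) * N(d2)
N(d1) = 0.66579942; N(d2) = 0.57861178
C = 8.9000 * 0.99700450 * 0.66579942 - 8.4400 * 0.97824024 * 0.57861178 = 1.1306


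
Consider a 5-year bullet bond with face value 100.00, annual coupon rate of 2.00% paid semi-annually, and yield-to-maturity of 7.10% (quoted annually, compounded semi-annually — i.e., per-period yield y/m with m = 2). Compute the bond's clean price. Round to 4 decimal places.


Coupon per period c = face * coupon_rate / m = 1.000000
Periods per year m = 2; per-period yield y/m = 0.035500
Number of cashflows N = 10
Cashflows (t years, CF_t, discount factor 1/(1+y/m)^(m*t), PV):
  t = 0.5000: CF_t = 1.000000, DF = 0.965717, PV = 0.965717
  t = 1.0000: CF_t = 1.000000, DF = 0.932609, PV = 0.932609
  t = 1.5000: CF_t = 1.000000, DF = 0.900637, PV = 0.900637
  t = 2.0000: CF_t = 1.000000, DF = 0.869760, PV = 0.869760
  t = 2.5000: CF_t = 1.000000, DF = 0.839942, PV = 0.839942
  t = 3.0000: CF_t = 1.000000, DF = 0.811147, PV = 0.811147
  t = 3.5000: CF_t = 1.000000, DF = 0.783338, PV = 0.783338
  t = 4.0000: CF_t = 1.000000, DF = 0.756483, PV = 0.756483
  t = 4.5000: CF_t = 1.000000, DF = 0.730549, PV = 0.730549
  t = 5.0000: CF_t = 101.000000, DF = 0.705503, PV = 71.255820
Price P = sum_t PV_t = 78.846002

Answer: Price = 78.8460
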